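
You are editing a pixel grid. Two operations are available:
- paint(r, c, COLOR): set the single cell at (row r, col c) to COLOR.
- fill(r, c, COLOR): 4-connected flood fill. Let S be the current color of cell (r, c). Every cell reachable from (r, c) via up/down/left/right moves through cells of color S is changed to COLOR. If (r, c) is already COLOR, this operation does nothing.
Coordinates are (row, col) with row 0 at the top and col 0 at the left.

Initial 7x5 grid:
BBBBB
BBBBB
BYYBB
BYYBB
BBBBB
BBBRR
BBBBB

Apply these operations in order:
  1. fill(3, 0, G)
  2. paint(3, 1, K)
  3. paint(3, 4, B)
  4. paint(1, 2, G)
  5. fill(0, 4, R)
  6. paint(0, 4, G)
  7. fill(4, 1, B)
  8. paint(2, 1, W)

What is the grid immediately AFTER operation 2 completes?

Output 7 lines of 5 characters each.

After op 1 fill(3,0,G) [29 cells changed]:
GGGGG
GGGGG
GYYGG
GYYGG
GGGGG
GGGRR
GGGGG
After op 2 paint(3,1,K):
GGGGG
GGGGG
GYYGG
GKYGG
GGGGG
GGGRR
GGGGG

Answer: GGGGG
GGGGG
GYYGG
GKYGG
GGGGG
GGGRR
GGGGG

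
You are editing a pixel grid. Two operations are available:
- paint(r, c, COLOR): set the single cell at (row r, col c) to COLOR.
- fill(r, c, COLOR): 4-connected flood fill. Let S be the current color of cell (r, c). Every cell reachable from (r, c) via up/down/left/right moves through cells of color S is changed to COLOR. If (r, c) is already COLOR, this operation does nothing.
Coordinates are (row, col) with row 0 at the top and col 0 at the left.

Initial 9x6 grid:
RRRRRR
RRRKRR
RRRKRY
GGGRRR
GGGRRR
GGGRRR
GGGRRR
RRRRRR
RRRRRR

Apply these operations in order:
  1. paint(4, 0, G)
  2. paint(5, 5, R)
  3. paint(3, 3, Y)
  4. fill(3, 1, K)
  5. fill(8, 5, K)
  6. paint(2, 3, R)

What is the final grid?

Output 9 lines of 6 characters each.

Answer: KKKKKK
KKKKKK
KKKRKY
KKKYKK
KKKKKK
KKKKKK
KKKKKK
KKKKKK
KKKKKK

Derivation:
After op 1 paint(4,0,G):
RRRRRR
RRRKRR
RRRKRY
GGGRRR
GGGRRR
GGGRRR
GGGRRR
RRRRRR
RRRRRR
After op 2 paint(5,5,R):
RRRRRR
RRRKRR
RRRKRY
GGGRRR
GGGRRR
GGGRRR
GGGRRR
RRRRRR
RRRRRR
After op 3 paint(3,3,Y):
RRRRRR
RRRKRR
RRRKRY
GGGYRR
GGGRRR
GGGRRR
GGGRRR
RRRRRR
RRRRRR
After op 4 fill(3,1,K) [12 cells changed]:
RRRRRR
RRRKRR
RRRKRY
KKKYRR
KKKRRR
KKKRRR
KKKRRR
RRRRRR
RRRRRR
After op 5 fill(8,5,K) [38 cells changed]:
KKKKKK
KKKKKK
KKKKKY
KKKYKK
KKKKKK
KKKKKK
KKKKKK
KKKKKK
KKKKKK
After op 6 paint(2,3,R):
KKKKKK
KKKKKK
KKKRKY
KKKYKK
KKKKKK
KKKKKK
KKKKKK
KKKKKK
KKKKKK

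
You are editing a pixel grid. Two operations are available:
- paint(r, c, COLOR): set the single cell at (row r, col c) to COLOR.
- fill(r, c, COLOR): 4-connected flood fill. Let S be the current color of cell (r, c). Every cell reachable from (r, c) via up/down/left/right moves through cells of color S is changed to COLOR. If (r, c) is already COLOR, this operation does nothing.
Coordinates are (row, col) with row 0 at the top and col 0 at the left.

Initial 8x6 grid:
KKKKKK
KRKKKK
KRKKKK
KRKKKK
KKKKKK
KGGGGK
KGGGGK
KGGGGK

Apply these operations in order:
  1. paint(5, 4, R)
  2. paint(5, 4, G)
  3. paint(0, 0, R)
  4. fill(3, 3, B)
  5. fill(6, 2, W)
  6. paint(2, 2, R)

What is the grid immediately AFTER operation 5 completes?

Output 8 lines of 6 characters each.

Answer: RBBBBB
BRBBBB
BRBBBB
BRBBBB
BBBBBB
BWWWWB
BWWWWB
BWWWWB

Derivation:
After op 1 paint(5,4,R):
KKKKKK
KRKKKK
KRKKKK
KRKKKK
KKKKKK
KGGGRK
KGGGGK
KGGGGK
After op 2 paint(5,4,G):
KKKKKK
KRKKKK
KRKKKK
KRKKKK
KKKKKK
KGGGGK
KGGGGK
KGGGGK
After op 3 paint(0,0,R):
RKKKKK
KRKKKK
KRKKKK
KRKKKK
KKKKKK
KGGGGK
KGGGGK
KGGGGK
After op 4 fill(3,3,B) [32 cells changed]:
RBBBBB
BRBBBB
BRBBBB
BRBBBB
BBBBBB
BGGGGB
BGGGGB
BGGGGB
After op 5 fill(6,2,W) [12 cells changed]:
RBBBBB
BRBBBB
BRBBBB
BRBBBB
BBBBBB
BWWWWB
BWWWWB
BWWWWB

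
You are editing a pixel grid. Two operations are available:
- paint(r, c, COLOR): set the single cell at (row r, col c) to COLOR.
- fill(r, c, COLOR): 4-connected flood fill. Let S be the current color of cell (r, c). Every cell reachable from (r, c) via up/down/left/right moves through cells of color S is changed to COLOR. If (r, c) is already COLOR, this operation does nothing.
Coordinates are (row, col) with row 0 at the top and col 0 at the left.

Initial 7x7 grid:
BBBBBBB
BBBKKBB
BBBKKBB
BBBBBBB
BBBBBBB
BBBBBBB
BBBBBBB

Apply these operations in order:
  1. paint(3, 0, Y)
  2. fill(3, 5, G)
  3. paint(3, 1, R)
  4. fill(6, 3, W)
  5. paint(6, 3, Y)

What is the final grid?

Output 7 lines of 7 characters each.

Answer: WWWWWWW
WWWKKWW
WWWKKWW
YRWWWWW
WWWWWWW
WWWWWWW
WWWYWWW

Derivation:
After op 1 paint(3,0,Y):
BBBBBBB
BBBKKBB
BBBKKBB
YBBBBBB
BBBBBBB
BBBBBBB
BBBBBBB
After op 2 fill(3,5,G) [44 cells changed]:
GGGGGGG
GGGKKGG
GGGKKGG
YGGGGGG
GGGGGGG
GGGGGGG
GGGGGGG
After op 3 paint(3,1,R):
GGGGGGG
GGGKKGG
GGGKKGG
YRGGGGG
GGGGGGG
GGGGGGG
GGGGGGG
After op 4 fill(6,3,W) [43 cells changed]:
WWWWWWW
WWWKKWW
WWWKKWW
YRWWWWW
WWWWWWW
WWWWWWW
WWWWWWW
After op 5 paint(6,3,Y):
WWWWWWW
WWWKKWW
WWWKKWW
YRWWWWW
WWWWWWW
WWWWWWW
WWWYWWW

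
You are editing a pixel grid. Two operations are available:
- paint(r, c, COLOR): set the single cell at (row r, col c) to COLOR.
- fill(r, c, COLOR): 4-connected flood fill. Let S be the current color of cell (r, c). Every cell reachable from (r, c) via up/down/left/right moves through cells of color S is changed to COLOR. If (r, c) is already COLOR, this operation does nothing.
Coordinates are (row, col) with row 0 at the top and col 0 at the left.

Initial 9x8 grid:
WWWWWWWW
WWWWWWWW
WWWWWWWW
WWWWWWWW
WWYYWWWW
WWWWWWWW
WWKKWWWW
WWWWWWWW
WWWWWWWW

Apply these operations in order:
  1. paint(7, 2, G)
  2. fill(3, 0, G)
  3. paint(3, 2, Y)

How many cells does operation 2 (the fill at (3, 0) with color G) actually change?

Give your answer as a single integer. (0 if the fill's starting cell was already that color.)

Answer: 67

Derivation:
After op 1 paint(7,2,G):
WWWWWWWW
WWWWWWWW
WWWWWWWW
WWWWWWWW
WWYYWWWW
WWWWWWWW
WWKKWWWW
WWGWWWWW
WWWWWWWW
After op 2 fill(3,0,G) [67 cells changed]:
GGGGGGGG
GGGGGGGG
GGGGGGGG
GGGGGGGG
GGYYGGGG
GGGGGGGG
GGKKGGGG
GGGGGGGG
GGGGGGGG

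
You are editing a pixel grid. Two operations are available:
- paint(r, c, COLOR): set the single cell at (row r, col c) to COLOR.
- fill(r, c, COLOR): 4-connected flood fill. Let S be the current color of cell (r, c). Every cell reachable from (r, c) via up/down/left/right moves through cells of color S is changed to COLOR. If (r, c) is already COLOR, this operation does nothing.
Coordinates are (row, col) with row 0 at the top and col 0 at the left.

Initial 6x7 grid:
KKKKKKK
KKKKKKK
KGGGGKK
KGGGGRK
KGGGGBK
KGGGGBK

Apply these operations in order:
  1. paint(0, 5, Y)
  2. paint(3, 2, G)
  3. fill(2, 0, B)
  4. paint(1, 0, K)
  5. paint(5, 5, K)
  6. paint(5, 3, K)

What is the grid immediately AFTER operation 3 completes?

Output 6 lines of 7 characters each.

After op 1 paint(0,5,Y):
KKKKKYK
KKKKKKK
KGGGGKK
KGGGGRK
KGGGGBK
KGGGGBK
After op 2 paint(3,2,G):
KKKKKYK
KKKKKKK
KGGGGKK
KGGGGRK
KGGGGBK
KGGGGBK
After op 3 fill(2,0,B) [22 cells changed]:
BBBBBYB
BBBBBBB
BGGGGBB
BGGGGRB
BGGGGBB
BGGGGBB

Answer: BBBBBYB
BBBBBBB
BGGGGBB
BGGGGRB
BGGGGBB
BGGGGBB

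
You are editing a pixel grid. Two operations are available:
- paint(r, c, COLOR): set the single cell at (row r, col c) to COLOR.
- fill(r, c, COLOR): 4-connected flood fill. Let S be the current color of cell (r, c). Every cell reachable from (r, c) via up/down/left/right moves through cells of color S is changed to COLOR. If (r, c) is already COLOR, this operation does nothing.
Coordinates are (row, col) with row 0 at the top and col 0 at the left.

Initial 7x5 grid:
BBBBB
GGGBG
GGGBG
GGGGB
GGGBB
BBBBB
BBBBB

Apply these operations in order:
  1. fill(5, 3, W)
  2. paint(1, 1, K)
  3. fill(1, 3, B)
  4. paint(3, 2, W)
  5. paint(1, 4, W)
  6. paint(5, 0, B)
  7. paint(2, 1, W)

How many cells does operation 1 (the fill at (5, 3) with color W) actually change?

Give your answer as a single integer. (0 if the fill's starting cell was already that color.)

Answer: 13

Derivation:
After op 1 fill(5,3,W) [13 cells changed]:
BBBBB
GGGBG
GGGBG
GGGGW
GGGWW
WWWWW
WWWWW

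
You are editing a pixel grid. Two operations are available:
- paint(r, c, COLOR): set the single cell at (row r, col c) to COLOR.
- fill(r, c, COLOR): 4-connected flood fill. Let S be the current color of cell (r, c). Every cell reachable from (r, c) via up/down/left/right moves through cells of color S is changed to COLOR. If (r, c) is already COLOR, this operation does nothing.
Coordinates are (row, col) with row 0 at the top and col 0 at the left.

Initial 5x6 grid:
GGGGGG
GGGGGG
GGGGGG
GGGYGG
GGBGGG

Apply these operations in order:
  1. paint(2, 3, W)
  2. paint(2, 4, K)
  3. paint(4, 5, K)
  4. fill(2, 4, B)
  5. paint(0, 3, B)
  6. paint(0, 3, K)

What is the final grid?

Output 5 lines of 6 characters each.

After op 1 paint(2,3,W):
GGGGGG
GGGGGG
GGGWGG
GGGYGG
GGBGGG
After op 2 paint(2,4,K):
GGGGGG
GGGGGG
GGGWKG
GGGYGG
GGBGGG
After op 3 paint(4,5,K):
GGGGGG
GGGGGG
GGGWKG
GGGYGG
GGBGGK
After op 4 fill(2,4,B) [1 cells changed]:
GGGGGG
GGGGGG
GGGWBG
GGGYGG
GGBGGK
After op 5 paint(0,3,B):
GGGBGG
GGGGGG
GGGWBG
GGGYGG
GGBGGK
After op 6 paint(0,3,K):
GGGKGG
GGGGGG
GGGWBG
GGGYGG
GGBGGK

Answer: GGGKGG
GGGGGG
GGGWBG
GGGYGG
GGBGGK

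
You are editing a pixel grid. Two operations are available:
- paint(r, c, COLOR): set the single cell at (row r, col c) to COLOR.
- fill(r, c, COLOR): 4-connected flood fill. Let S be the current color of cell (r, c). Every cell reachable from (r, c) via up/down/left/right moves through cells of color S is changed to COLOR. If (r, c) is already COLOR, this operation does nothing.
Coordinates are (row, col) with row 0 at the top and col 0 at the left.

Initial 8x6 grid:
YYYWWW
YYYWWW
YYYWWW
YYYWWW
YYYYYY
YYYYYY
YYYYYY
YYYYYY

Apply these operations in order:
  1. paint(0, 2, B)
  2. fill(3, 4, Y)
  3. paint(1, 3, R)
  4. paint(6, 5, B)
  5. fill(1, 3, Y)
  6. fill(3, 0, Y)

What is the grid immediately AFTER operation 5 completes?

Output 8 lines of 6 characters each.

Answer: YYBYYY
YYYYYY
YYYYYY
YYYYYY
YYYYYY
YYYYYY
YYYYYB
YYYYYY

Derivation:
After op 1 paint(0,2,B):
YYBWWW
YYYWWW
YYYWWW
YYYWWW
YYYYYY
YYYYYY
YYYYYY
YYYYYY
After op 2 fill(3,4,Y) [12 cells changed]:
YYBYYY
YYYYYY
YYYYYY
YYYYYY
YYYYYY
YYYYYY
YYYYYY
YYYYYY
After op 3 paint(1,3,R):
YYBYYY
YYYRYY
YYYYYY
YYYYYY
YYYYYY
YYYYYY
YYYYYY
YYYYYY
After op 4 paint(6,5,B):
YYBYYY
YYYRYY
YYYYYY
YYYYYY
YYYYYY
YYYYYY
YYYYYB
YYYYYY
After op 5 fill(1,3,Y) [1 cells changed]:
YYBYYY
YYYYYY
YYYYYY
YYYYYY
YYYYYY
YYYYYY
YYYYYB
YYYYYY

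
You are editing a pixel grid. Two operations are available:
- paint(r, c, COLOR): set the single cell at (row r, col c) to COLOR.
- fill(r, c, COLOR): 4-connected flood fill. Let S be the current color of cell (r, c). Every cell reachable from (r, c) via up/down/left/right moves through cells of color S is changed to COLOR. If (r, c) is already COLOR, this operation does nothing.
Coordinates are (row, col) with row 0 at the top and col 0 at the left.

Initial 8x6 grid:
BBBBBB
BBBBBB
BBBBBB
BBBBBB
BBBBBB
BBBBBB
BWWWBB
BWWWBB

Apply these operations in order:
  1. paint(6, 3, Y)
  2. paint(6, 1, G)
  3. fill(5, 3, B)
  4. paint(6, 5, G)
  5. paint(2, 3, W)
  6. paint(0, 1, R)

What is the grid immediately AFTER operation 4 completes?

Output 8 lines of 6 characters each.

After op 1 paint(6,3,Y):
BBBBBB
BBBBBB
BBBBBB
BBBBBB
BBBBBB
BBBBBB
BWWYBB
BWWWBB
After op 2 paint(6,1,G):
BBBBBB
BBBBBB
BBBBBB
BBBBBB
BBBBBB
BBBBBB
BGWYBB
BWWWBB
After op 3 fill(5,3,B) [0 cells changed]:
BBBBBB
BBBBBB
BBBBBB
BBBBBB
BBBBBB
BBBBBB
BGWYBB
BWWWBB
After op 4 paint(6,5,G):
BBBBBB
BBBBBB
BBBBBB
BBBBBB
BBBBBB
BBBBBB
BGWYBG
BWWWBB

Answer: BBBBBB
BBBBBB
BBBBBB
BBBBBB
BBBBBB
BBBBBB
BGWYBG
BWWWBB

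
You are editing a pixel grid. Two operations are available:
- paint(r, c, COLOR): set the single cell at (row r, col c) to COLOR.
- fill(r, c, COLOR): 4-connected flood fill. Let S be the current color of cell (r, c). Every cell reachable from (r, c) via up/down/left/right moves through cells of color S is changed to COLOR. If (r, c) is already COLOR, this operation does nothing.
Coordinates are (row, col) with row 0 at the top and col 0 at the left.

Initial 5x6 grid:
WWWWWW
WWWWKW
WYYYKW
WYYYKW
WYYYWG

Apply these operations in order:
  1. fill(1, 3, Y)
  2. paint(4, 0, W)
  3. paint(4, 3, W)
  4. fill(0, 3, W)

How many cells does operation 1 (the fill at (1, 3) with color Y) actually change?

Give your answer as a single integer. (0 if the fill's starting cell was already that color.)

Answer: 16

Derivation:
After op 1 fill(1,3,Y) [16 cells changed]:
YYYYYY
YYYYKY
YYYYKY
YYYYKY
YYYYWG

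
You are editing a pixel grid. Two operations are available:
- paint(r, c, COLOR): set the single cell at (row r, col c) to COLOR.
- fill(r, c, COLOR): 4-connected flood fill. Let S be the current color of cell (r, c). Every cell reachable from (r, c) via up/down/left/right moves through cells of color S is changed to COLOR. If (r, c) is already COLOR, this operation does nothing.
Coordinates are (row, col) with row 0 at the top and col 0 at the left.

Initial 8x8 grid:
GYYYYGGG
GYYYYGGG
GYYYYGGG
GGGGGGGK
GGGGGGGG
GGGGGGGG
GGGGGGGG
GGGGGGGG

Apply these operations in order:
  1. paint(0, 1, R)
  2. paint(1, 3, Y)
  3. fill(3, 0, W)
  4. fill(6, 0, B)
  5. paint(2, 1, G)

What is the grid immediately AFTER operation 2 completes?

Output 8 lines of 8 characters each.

After op 1 paint(0,1,R):
GRYYYGGG
GYYYYGGG
GYYYYGGG
GGGGGGGK
GGGGGGGG
GGGGGGGG
GGGGGGGG
GGGGGGGG
After op 2 paint(1,3,Y):
GRYYYGGG
GYYYYGGG
GYYYYGGG
GGGGGGGK
GGGGGGGG
GGGGGGGG
GGGGGGGG
GGGGGGGG

Answer: GRYYYGGG
GYYYYGGG
GYYYYGGG
GGGGGGGK
GGGGGGGG
GGGGGGGG
GGGGGGGG
GGGGGGGG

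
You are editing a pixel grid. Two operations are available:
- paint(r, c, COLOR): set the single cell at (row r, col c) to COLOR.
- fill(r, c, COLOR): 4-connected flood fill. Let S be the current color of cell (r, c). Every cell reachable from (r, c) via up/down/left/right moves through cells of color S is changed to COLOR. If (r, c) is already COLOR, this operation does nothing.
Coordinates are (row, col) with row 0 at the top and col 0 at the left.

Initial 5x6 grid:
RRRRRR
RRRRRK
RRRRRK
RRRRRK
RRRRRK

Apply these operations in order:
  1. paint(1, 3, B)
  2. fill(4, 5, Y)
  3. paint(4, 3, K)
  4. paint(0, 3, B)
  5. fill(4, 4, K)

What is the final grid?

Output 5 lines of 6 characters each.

Answer: KKKBKK
KKKBKY
KKKKKY
KKKKKY
KKKKKY

Derivation:
After op 1 paint(1,3,B):
RRRRRR
RRRBRK
RRRRRK
RRRRRK
RRRRRK
After op 2 fill(4,5,Y) [4 cells changed]:
RRRRRR
RRRBRY
RRRRRY
RRRRRY
RRRRRY
After op 3 paint(4,3,K):
RRRRRR
RRRBRY
RRRRRY
RRRRRY
RRRKRY
After op 4 paint(0,3,B):
RRRBRR
RRRBRY
RRRRRY
RRRRRY
RRRKRY
After op 5 fill(4,4,K) [23 cells changed]:
KKKBKK
KKKBKY
KKKKKY
KKKKKY
KKKKKY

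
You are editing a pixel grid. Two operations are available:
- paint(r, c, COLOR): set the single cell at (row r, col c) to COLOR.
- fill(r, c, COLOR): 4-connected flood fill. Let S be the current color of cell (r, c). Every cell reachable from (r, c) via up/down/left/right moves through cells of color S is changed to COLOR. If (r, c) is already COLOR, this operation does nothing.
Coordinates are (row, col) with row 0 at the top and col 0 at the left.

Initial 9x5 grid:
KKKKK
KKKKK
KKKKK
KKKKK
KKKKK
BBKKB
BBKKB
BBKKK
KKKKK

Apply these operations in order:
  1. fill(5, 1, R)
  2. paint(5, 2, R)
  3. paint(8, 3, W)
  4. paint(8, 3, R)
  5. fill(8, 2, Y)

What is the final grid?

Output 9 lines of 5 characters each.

After op 1 fill(5,1,R) [6 cells changed]:
KKKKK
KKKKK
KKKKK
KKKKK
KKKKK
RRKKB
RRKKB
RRKKK
KKKKK
After op 2 paint(5,2,R):
KKKKK
KKKKK
KKKKK
KKKKK
KKKKK
RRRKB
RRKKB
RRKKK
KKKKK
After op 3 paint(8,3,W):
KKKKK
KKKKK
KKKKK
KKKKK
KKKKK
RRRKB
RRKKB
RRKKK
KKKWK
After op 4 paint(8,3,R):
KKKKK
KKKKK
KKKKK
KKKKK
KKKKK
RRRKB
RRKKB
RRKKK
KKKRK
After op 5 fill(8,2,Y) [35 cells changed]:
YYYYY
YYYYY
YYYYY
YYYYY
YYYYY
RRRYB
RRYYB
RRYYY
YYYRY

Answer: YYYYY
YYYYY
YYYYY
YYYYY
YYYYY
RRRYB
RRYYB
RRYYY
YYYRY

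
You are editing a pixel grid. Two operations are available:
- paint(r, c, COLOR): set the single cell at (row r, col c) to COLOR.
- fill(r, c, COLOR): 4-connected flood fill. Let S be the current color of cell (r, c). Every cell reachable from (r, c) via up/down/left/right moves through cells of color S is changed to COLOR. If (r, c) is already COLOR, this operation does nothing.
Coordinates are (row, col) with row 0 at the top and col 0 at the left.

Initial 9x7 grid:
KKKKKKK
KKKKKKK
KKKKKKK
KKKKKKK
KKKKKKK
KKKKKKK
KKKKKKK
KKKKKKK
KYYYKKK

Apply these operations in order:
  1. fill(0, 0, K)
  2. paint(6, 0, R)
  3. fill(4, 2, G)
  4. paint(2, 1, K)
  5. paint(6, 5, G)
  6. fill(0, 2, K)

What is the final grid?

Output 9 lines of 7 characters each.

Answer: KKKKKKK
KKKKKKK
KKKKKKK
KKKKKKK
KKKKKKK
KKKKKKK
RKKKKKK
KKKKKKK
KYYYKKK

Derivation:
After op 1 fill(0,0,K) [0 cells changed]:
KKKKKKK
KKKKKKK
KKKKKKK
KKKKKKK
KKKKKKK
KKKKKKK
KKKKKKK
KKKKKKK
KYYYKKK
After op 2 paint(6,0,R):
KKKKKKK
KKKKKKK
KKKKKKK
KKKKKKK
KKKKKKK
KKKKKKK
RKKKKKK
KKKKKKK
KYYYKKK
After op 3 fill(4,2,G) [59 cells changed]:
GGGGGGG
GGGGGGG
GGGGGGG
GGGGGGG
GGGGGGG
GGGGGGG
RGGGGGG
GGGGGGG
GYYYGGG
After op 4 paint(2,1,K):
GGGGGGG
GGGGGGG
GKGGGGG
GGGGGGG
GGGGGGG
GGGGGGG
RGGGGGG
GGGGGGG
GYYYGGG
After op 5 paint(6,5,G):
GGGGGGG
GGGGGGG
GKGGGGG
GGGGGGG
GGGGGGG
GGGGGGG
RGGGGGG
GGGGGGG
GYYYGGG
After op 6 fill(0,2,K) [58 cells changed]:
KKKKKKK
KKKKKKK
KKKKKKK
KKKKKKK
KKKKKKK
KKKKKKK
RKKKKKK
KKKKKKK
KYYYKKK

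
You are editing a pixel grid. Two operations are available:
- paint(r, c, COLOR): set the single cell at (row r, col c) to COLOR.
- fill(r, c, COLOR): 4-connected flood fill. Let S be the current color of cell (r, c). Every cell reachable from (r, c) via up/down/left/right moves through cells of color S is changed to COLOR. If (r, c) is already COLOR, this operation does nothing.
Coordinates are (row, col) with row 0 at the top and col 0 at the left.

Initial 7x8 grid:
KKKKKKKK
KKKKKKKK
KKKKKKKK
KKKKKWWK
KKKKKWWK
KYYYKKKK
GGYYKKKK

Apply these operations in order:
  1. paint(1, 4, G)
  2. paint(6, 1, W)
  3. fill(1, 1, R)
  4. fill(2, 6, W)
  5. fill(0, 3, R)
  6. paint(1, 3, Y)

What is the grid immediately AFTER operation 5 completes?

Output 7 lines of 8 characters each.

Answer: RRRRRRRR
RRRRGRRR
RRRRRRRR
RRRRRRRR
RRRRRRRR
RYYYRRRR
GWYYRRRR

Derivation:
After op 1 paint(1,4,G):
KKKKKKKK
KKKKGKKK
KKKKKKKK
KKKKKWWK
KKKKKWWK
KYYYKKKK
GGYYKKKK
After op 2 paint(6,1,W):
KKKKKKKK
KKKKGKKK
KKKKKKKK
KKKKKWWK
KKKKKWWK
KYYYKKKK
GWYYKKKK
After op 3 fill(1,1,R) [44 cells changed]:
RRRRRRRR
RRRRGRRR
RRRRRRRR
RRRRRWWR
RRRRRWWR
RYYYRRRR
GWYYRRRR
After op 4 fill(2,6,W) [44 cells changed]:
WWWWWWWW
WWWWGWWW
WWWWWWWW
WWWWWWWW
WWWWWWWW
WYYYWWWW
GWYYWWWW
After op 5 fill(0,3,R) [48 cells changed]:
RRRRRRRR
RRRRGRRR
RRRRRRRR
RRRRRRRR
RRRRRRRR
RYYYRRRR
GWYYRRRR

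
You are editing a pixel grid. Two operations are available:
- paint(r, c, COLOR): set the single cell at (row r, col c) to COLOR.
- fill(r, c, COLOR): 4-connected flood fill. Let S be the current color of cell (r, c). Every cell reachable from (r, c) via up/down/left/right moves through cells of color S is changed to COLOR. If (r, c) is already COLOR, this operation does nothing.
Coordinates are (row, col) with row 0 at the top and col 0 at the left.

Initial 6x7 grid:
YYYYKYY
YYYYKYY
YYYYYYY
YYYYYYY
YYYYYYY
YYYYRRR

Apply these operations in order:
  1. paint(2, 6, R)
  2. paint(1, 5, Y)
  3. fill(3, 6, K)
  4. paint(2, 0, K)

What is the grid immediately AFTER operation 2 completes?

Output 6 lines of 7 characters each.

After op 1 paint(2,6,R):
YYYYKYY
YYYYKYY
YYYYYYR
YYYYYYY
YYYYYYY
YYYYRRR
After op 2 paint(1,5,Y):
YYYYKYY
YYYYKYY
YYYYYYR
YYYYYYY
YYYYYYY
YYYYRRR

Answer: YYYYKYY
YYYYKYY
YYYYYYR
YYYYYYY
YYYYYYY
YYYYRRR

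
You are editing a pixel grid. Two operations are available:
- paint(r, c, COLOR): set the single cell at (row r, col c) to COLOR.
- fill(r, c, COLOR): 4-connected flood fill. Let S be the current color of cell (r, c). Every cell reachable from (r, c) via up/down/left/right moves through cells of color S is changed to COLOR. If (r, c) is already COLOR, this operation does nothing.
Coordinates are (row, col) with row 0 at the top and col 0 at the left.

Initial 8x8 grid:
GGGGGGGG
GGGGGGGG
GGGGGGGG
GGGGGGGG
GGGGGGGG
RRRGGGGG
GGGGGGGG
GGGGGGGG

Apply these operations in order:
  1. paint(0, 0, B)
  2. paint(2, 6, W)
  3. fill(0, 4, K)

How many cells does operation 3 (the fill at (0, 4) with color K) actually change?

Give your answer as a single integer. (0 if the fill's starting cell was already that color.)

Answer: 59

Derivation:
After op 1 paint(0,0,B):
BGGGGGGG
GGGGGGGG
GGGGGGGG
GGGGGGGG
GGGGGGGG
RRRGGGGG
GGGGGGGG
GGGGGGGG
After op 2 paint(2,6,W):
BGGGGGGG
GGGGGGGG
GGGGGGWG
GGGGGGGG
GGGGGGGG
RRRGGGGG
GGGGGGGG
GGGGGGGG
After op 3 fill(0,4,K) [59 cells changed]:
BKKKKKKK
KKKKKKKK
KKKKKKWK
KKKKKKKK
KKKKKKKK
RRRKKKKK
KKKKKKKK
KKKKKKKK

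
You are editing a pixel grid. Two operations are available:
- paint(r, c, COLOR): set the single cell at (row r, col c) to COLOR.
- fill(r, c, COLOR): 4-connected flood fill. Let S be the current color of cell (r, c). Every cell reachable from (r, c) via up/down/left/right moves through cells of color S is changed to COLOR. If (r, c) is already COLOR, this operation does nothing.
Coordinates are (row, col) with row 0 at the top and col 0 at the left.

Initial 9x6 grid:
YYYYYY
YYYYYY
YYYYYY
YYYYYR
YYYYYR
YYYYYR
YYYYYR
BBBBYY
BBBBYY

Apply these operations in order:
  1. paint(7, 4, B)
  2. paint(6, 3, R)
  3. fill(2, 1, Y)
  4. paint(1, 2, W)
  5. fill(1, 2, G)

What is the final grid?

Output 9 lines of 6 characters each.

Answer: YYYYYY
YYGYYY
YYYYYY
YYYYYR
YYYYYR
YYYYYR
YYYRYR
BBBBBY
BBBBYY

Derivation:
After op 1 paint(7,4,B):
YYYYYY
YYYYYY
YYYYYY
YYYYYR
YYYYYR
YYYYYR
YYYYYR
BBBBBY
BBBBYY
After op 2 paint(6,3,R):
YYYYYY
YYYYYY
YYYYYY
YYYYYR
YYYYYR
YYYYYR
YYYRYR
BBBBBY
BBBBYY
After op 3 fill(2,1,Y) [0 cells changed]:
YYYYYY
YYYYYY
YYYYYY
YYYYYR
YYYYYR
YYYYYR
YYYRYR
BBBBBY
BBBBYY
After op 4 paint(1,2,W):
YYYYYY
YYWYYY
YYYYYY
YYYYYR
YYYYYR
YYYYYR
YYYRYR
BBBBBY
BBBBYY
After op 5 fill(1,2,G) [1 cells changed]:
YYYYYY
YYGYYY
YYYYYY
YYYYYR
YYYYYR
YYYYYR
YYYRYR
BBBBBY
BBBBYY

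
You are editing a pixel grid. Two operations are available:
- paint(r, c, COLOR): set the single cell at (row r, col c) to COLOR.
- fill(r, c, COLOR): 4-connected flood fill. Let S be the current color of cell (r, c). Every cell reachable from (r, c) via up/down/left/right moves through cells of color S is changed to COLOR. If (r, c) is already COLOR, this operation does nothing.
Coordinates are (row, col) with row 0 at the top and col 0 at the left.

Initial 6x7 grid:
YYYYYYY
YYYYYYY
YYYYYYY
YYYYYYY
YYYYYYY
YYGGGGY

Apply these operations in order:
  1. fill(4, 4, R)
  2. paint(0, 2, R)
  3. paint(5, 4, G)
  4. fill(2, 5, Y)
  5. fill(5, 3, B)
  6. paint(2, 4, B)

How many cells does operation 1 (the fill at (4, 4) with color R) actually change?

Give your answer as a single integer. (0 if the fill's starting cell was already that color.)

Answer: 38

Derivation:
After op 1 fill(4,4,R) [38 cells changed]:
RRRRRRR
RRRRRRR
RRRRRRR
RRRRRRR
RRRRRRR
RRGGGGR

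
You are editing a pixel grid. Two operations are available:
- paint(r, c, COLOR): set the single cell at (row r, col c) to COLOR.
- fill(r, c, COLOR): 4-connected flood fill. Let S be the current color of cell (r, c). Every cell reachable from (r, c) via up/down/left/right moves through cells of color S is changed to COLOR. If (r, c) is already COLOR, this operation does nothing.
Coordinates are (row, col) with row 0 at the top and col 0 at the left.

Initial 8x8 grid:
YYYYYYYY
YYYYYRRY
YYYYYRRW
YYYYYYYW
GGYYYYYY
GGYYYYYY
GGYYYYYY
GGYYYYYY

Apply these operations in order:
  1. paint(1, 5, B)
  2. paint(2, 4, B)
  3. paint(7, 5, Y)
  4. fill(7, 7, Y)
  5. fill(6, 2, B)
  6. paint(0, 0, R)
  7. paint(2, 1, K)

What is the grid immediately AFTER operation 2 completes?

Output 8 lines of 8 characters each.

Answer: YYYYYYYY
YYYYYBRY
YYYYBRRW
YYYYYYYW
GGYYYYYY
GGYYYYYY
GGYYYYYY
GGYYYYYY

Derivation:
After op 1 paint(1,5,B):
YYYYYYYY
YYYYYBRY
YYYYYRRW
YYYYYYYW
GGYYYYYY
GGYYYYYY
GGYYYYYY
GGYYYYYY
After op 2 paint(2,4,B):
YYYYYYYY
YYYYYBRY
YYYYBRRW
YYYYYYYW
GGYYYYYY
GGYYYYYY
GGYYYYYY
GGYYYYYY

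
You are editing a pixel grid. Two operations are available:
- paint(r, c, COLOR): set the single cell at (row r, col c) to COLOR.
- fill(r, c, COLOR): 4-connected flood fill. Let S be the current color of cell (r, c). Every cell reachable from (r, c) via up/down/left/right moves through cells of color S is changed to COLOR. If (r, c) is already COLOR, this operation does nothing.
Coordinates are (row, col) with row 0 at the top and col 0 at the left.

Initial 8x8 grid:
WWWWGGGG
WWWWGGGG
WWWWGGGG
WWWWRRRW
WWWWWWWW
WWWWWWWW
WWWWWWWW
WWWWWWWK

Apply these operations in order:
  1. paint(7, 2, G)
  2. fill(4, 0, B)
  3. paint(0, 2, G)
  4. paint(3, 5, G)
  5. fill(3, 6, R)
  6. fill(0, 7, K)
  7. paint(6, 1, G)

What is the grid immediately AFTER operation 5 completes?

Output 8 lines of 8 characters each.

Answer: BBGBGGGG
BBBBGGGG
BBBBGGGG
BBBBRGRB
BBBBBBBB
BBBBBBBB
BBBBBBBB
BBGBBBBK

Derivation:
After op 1 paint(7,2,G):
WWWWGGGG
WWWWGGGG
WWWWGGGG
WWWWRRRW
WWWWWWWW
WWWWWWWW
WWWWWWWW
WWGWWWWK
After op 2 fill(4,0,B) [47 cells changed]:
BBBBGGGG
BBBBGGGG
BBBBGGGG
BBBBRRRB
BBBBBBBB
BBBBBBBB
BBBBBBBB
BBGBBBBK
After op 3 paint(0,2,G):
BBGBGGGG
BBBBGGGG
BBBBGGGG
BBBBRRRB
BBBBBBBB
BBBBBBBB
BBBBBBBB
BBGBBBBK
After op 4 paint(3,5,G):
BBGBGGGG
BBBBGGGG
BBBBGGGG
BBBBRGRB
BBBBBBBB
BBBBBBBB
BBBBBBBB
BBGBBBBK
After op 5 fill(3,6,R) [0 cells changed]:
BBGBGGGG
BBBBGGGG
BBBBGGGG
BBBBRGRB
BBBBBBBB
BBBBBBBB
BBBBBBBB
BBGBBBBK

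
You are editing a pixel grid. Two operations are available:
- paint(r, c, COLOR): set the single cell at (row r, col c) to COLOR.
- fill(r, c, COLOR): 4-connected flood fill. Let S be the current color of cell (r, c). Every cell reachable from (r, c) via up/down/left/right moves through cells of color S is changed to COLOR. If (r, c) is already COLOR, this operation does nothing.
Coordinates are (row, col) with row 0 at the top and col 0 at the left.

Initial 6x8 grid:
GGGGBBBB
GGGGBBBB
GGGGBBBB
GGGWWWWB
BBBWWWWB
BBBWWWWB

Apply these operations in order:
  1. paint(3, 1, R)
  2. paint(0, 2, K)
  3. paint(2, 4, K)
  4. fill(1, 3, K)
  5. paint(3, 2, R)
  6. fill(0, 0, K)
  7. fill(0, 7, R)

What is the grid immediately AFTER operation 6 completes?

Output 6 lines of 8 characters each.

Answer: KKKKBBBB
KKKKBBBB
KKKKKBBB
KRRWWWWB
BBBWWWWB
BBBWWWWB

Derivation:
After op 1 paint(3,1,R):
GGGGBBBB
GGGGBBBB
GGGGBBBB
GRGWWWWB
BBBWWWWB
BBBWWWWB
After op 2 paint(0,2,K):
GGKGBBBB
GGGGBBBB
GGGGBBBB
GRGWWWWB
BBBWWWWB
BBBWWWWB
After op 3 paint(2,4,K):
GGKGBBBB
GGGGBBBB
GGGGKBBB
GRGWWWWB
BBBWWWWB
BBBWWWWB
After op 4 fill(1,3,K) [13 cells changed]:
KKKKBBBB
KKKKBBBB
KKKKKBBB
KRKWWWWB
BBBWWWWB
BBBWWWWB
After op 5 paint(3,2,R):
KKKKBBBB
KKKKBBBB
KKKKKBBB
KRRWWWWB
BBBWWWWB
BBBWWWWB
After op 6 fill(0,0,K) [0 cells changed]:
KKKKBBBB
KKKKBBBB
KKKKKBBB
KRRWWWWB
BBBWWWWB
BBBWWWWB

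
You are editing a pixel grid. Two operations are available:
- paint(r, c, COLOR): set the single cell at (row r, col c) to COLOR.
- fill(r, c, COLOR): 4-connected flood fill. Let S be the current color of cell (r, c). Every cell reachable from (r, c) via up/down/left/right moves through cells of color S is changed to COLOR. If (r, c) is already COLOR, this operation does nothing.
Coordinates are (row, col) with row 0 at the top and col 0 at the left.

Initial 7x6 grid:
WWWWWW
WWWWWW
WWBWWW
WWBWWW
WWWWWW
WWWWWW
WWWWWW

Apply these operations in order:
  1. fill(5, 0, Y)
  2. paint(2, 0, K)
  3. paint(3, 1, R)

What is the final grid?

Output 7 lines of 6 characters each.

Answer: YYYYYY
YYYYYY
KYBYYY
YRBYYY
YYYYYY
YYYYYY
YYYYYY

Derivation:
After op 1 fill(5,0,Y) [40 cells changed]:
YYYYYY
YYYYYY
YYBYYY
YYBYYY
YYYYYY
YYYYYY
YYYYYY
After op 2 paint(2,0,K):
YYYYYY
YYYYYY
KYBYYY
YYBYYY
YYYYYY
YYYYYY
YYYYYY
After op 3 paint(3,1,R):
YYYYYY
YYYYYY
KYBYYY
YRBYYY
YYYYYY
YYYYYY
YYYYYY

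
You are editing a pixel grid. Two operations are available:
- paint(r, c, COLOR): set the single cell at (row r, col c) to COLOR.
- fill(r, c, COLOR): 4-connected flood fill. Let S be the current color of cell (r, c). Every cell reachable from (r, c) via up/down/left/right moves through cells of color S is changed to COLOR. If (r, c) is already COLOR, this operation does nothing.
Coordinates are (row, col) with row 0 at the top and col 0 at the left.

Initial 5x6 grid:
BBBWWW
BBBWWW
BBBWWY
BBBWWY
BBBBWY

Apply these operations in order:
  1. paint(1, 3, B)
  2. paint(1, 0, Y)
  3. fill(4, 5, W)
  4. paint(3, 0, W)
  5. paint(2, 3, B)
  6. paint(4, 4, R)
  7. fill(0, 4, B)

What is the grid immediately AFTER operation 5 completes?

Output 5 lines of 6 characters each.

Answer: BBBWWW
YBBBWW
BBBBWW
WBBWWW
BBBBWW

Derivation:
After op 1 paint(1,3,B):
BBBWWW
BBBBWW
BBBWWY
BBBWWY
BBBBWY
After op 2 paint(1,0,Y):
BBBWWW
YBBBWW
BBBWWY
BBBWWY
BBBBWY
After op 3 fill(4,5,W) [3 cells changed]:
BBBWWW
YBBBWW
BBBWWW
BBBWWW
BBBBWW
After op 4 paint(3,0,W):
BBBWWW
YBBBWW
BBBWWW
WBBWWW
BBBBWW
After op 5 paint(2,3,B):
BBBWWW
YBBBWW
BBBBWW
WBBWWW
BBBBWW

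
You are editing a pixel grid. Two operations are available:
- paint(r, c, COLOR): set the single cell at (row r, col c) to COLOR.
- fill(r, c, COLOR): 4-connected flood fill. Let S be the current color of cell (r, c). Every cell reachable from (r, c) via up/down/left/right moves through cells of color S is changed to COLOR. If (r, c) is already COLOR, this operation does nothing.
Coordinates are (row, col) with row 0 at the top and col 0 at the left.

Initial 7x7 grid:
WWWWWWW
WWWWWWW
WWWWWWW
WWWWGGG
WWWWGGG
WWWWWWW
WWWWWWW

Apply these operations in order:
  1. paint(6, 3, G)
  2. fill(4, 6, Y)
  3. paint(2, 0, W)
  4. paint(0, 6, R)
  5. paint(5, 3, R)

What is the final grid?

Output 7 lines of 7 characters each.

Answer: WWWWWWR
WWWWWWW
WWWWWWW
WWWWYYY
WWWWYYY
WWWRWWW
WWWGWWW

Derivation:
After op 1 paint(6,3,G):
WWWWWWW
WWWWWWW
WWWWWWW
WWWWGGG
WWWWGGG
WWWWWWW
WWWGWWW
After op 2 fill(4,6,Y) [6 cells changed]:
WWWWWWW
WWWWWWW
WWWWWWW
WWWWYYY
WWWWYYY
WWWWWWW
WWWGWWW
After op 3 paint(2,0,W):
WWWWWWW
WWWWWWW
WWWWWWW
WWWWYYY
WWWWYYY
WWWWWWW
WWWGWWW
After op 4 paint(0,6,R):
WWWWWWR
WWWWWWW
WWWWWWW
WWWWYYY
WWWWYYY
WWWWWWW
WWWGWWW
After op 5 paint(5,3,R):
WWWWWWR
WWWWWWW
WWWWWWW
WWWWYYY
WWWWYYY
WWWRWWW
WWWGWWW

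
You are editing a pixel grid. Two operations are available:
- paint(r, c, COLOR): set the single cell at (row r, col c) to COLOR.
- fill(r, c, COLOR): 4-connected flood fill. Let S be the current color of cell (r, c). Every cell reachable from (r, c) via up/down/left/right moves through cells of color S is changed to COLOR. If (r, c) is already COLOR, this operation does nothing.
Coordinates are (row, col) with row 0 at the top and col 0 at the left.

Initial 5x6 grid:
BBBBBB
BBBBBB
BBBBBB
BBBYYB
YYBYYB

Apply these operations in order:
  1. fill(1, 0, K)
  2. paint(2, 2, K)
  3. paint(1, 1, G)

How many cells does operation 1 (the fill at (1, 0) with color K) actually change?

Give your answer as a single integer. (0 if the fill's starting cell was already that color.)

After op 1 fill(1,0,K) [24 cells changed]:
KKKKKK
KKKKKK
KKKKKK
KKKYYK
YYKYYK

Answer: 24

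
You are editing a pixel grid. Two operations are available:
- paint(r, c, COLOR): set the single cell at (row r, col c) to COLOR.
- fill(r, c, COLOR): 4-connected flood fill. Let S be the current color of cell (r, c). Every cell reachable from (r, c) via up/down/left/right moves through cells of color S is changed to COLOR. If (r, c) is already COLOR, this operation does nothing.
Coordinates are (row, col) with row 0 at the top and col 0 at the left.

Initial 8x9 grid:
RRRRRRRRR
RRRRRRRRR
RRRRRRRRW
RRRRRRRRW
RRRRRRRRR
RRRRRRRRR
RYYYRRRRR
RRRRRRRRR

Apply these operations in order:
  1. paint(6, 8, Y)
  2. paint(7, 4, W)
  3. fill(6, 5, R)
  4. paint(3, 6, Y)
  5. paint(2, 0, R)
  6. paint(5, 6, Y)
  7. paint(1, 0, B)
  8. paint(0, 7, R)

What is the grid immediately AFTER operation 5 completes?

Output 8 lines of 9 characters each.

After op 1 paint(6,8,Y):
RRRRRRRRR
RRRRRRRRR
RRRRRRRRW
RRRRRRRRW
RRRRRRRRR
RRRRRRRRR
RYYYRRRRY
RRRRRRRRR
After op 2 paint(7,4,W):
RRRRRRRRR
RRRRRRRRR
RRRRRRRRW
RRRRRRRRW
RRRRRRRRR
RRRRRRRRR
RYYYRRRRY
RRRRWRRRR
After op 3 fill(6,5,R) [0 cells changed]:
RRRRRRRRR
RRRRRRRRR
RRRRRRRRW
RRRRRRRRW
RRRRRRRRR
RRRRRRRRR
RYYYRRRRY
RRRRWRRRR
After op 4 paint(3,6,Y):
RRRRRRRRR
RRRRRRRRR
RRRRRRRRW
RRRRRRYRW
RRRRRRRRR
RRRRRRRRR
RYYYRRRRY
RRRRWRRRR
After op 5 paint(2,0,R):
RRRRRRRRR
RRRRRRRRR
RRRRRRRRW
RRRRRRYRW
RRRRRRRRR
RRRRRRRRR
RYYYRRRRY
RRRRWRRRR

Answer: RRRRRRRRR
RRRRRRRRR
RRRRRRRRW
RRRRRRYRW
RRRRRRRRR
RRRRRRRRR
RYYYRRRRY
RRRRWRRRR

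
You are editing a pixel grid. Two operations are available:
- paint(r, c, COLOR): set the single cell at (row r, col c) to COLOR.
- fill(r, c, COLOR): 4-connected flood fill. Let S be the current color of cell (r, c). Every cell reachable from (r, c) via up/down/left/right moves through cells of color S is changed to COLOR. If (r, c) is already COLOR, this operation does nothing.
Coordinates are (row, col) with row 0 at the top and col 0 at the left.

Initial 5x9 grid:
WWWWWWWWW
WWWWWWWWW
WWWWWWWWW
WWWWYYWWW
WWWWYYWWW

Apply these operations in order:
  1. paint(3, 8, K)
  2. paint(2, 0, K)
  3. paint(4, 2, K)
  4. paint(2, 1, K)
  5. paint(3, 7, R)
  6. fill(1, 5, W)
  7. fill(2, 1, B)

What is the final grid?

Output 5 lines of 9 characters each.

Answer: WWWWWWWWW
WWWWWWWWW
BBWWWWWWW
WWWWYYWRK
WWKWYYWWW

Derivation:
After op 1 paint(3,8,K):
WWWWWWWWW
WWWWWWWWW
WWWWWWWWW
WWWWYYWWK
WWWWYYWWW
After op 2 paint(2,0,K):
WWWWWWWWW
WWWWWWWWW
KWWWWWWWW
WWWWYYWWK
WWWWYYWWW
After op 3 paint(4,2,K):
WWWWWWWWW
WWWWWWWWW
KWWWWWWWW
WWWWYYWWK
WWKWYYWWW
After op 4 paint(2,1,K):
WWWWWWWWW
WWWWWWWWW
KKWWWWWWW
WWWWYYWWK
WWKWYYWWW
After op 5 paint(3,7,R):
WWWWWWWWW
WWWWWWWWW
KKWWWWWWW
WWWWYYWRK
WWKWYYWWW
After op 6 fill(1,5,W) [0 cells changed]:
WWWWWWWWW
WWWWWWWWW
KKWWWWWWW
WWWWYYWRK
WWKWYYWWW
After op 7 fill(2,1,B) [2 cells changed]:
WWWWWWWWW
WWWWWWWWW
BBWWWWWWW
WWWWYYWRK
WWKWYYWWW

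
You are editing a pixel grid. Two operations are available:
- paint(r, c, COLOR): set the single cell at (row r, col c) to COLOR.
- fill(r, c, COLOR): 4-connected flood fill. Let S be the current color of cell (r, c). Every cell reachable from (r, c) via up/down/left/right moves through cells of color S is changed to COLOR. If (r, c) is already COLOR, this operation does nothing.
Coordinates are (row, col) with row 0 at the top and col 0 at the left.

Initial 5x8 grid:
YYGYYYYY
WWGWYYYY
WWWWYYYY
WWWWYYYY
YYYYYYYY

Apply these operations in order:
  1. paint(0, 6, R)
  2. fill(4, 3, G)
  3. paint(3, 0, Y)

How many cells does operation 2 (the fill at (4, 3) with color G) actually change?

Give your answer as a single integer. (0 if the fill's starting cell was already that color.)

Answer: 24

Derivation:
After op 1 paint(0,6,R):
YYGYYYRY
WWGWYYYY
WWWWYYYY
WWWWYYYY
YYYYYYYY
After op 2 fill(4,3,G) [24 cells changed]:
YYGGGGRG
WWGWGGGG
WWWWGGGG
WWWWGGGG
GGGGGGGG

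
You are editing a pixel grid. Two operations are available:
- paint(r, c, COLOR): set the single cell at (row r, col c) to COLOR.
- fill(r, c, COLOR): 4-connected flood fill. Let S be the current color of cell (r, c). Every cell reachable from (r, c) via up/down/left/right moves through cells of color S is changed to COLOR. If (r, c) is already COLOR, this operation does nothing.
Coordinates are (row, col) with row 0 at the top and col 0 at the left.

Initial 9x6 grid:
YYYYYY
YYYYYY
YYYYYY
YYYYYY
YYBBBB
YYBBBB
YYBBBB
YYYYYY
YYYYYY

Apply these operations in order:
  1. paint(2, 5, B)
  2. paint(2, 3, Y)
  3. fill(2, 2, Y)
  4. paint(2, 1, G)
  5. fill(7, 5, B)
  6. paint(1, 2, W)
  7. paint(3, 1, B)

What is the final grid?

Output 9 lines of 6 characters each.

Answer: BBBBBB
BBWBBB
BGBBBB
BBBBBB
BBBBBB
BBBBBB
BBBBBB
BBBBBB
BBBBBB

Derivation:
After op 1 paint(2,5,B):
YYYYYY
YYYYYY
YYYYYB
YYYYYY
YYBBBB
YYBBBB
YYBBBB
YYYYYY
YYYYYY
After op 2 paint(2,3,Y):
YYYYYY
YYYYYY
YYYYYB
YYYYYY
YYBBBB
YYBBBB
YYBBBB
YYYYYY
YYYYYY
After op 3 fill(2,2,Y) [0 cells changed]:
YYYYYY
YYYYYY
YYYYYB
YYYYYY
YYBBBB
YYBBBB
YYBBBB
YYYYYY
YYYYYY
After op 4 paint(2,1,G):
YYYYYY
YYYYYY
YGYYYB
YYYYYY
YYBBBB
YYBBBB
YYBBBB
YYYYYY
YYYYYY
After op 5 fill(7,5,B) [40 cells changed]:
BBBBBB
BBBBBB
BGBBBB
BBBBBB
BBBBBB
BBBBBB
BBBBBB
BBBBBB
BBBBBB
After op 6 paint(1,2,W):
BBBBBB
BBWBBB
BGBBBB
BBBBBB
BBBBBB
BBBBBB
BBBBBB
BBBBBB
BBBBBB
After op 7 paint(3,1,B):
BBBBBB
BBWBBB
BGBBBB
BBBBBB
BBBBBB
BBBBBB
BBBBBB
BBBBBB
BBBBBB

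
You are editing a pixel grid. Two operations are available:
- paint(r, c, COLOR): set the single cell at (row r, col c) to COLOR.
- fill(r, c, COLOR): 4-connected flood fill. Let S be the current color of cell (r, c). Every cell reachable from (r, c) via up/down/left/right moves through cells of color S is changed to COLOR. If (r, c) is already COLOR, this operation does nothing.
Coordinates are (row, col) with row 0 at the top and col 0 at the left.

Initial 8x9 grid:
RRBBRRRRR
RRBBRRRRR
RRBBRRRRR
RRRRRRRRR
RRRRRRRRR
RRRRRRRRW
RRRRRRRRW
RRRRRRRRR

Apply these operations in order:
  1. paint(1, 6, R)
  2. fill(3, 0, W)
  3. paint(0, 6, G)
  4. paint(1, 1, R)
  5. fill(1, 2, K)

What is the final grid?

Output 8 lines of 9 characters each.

After op 1 paint(1,6,R):
RRBBRRRRR
RRBBRRRRR
RRBBRRRRR
RRRRRRRRR
RRRRRRRRR
RRRRRRRRW
RRRRRRRRW
RRRRRRRRR
After op 2 fill(3,0,W) [64 cells changed]:
WWBBWWWWW
WWBBWWWWW
WWBBWWWWW
WWWWWWWWW
WWWWWWWWW
WWWWWWWWW
WWWWWWWWW
WWWWWWWWW
After op 3 paint(0,6,G):
WWBBWWGWW
WWBBWWWWW
WWBBWWWWW
WWWWWWWWW
WWWWWWWWW
WWWWWWWWW
WWWWWWWWW
WWWWWWWWW
After op 4 paint(1,1,R):
WWBBWWGWW
WRBBWWWWW
WWBBWWWWW
WWWWWWWWW
WWWWWWWWW
WWWWWWWWW
WWWWWWWWW
WWWWWWWWW
After op 5 fill(1,2,K) [6 cells changed]:
WWKKWWGWW
WRKKWWWWW
WWKKWWWWW
WWWWWWWWW
WWWWWWWWW
WWWWWWWWW
WWWWWWWWW
WWWWWWWWW

Answer: WWKKWWGWW
WRKKWWWWW
WWKKWWWWW
WWWWWWWWW
WWWWWWWWW
WWWWWWWWW
WWWWWWWWW
WWWWWWWWW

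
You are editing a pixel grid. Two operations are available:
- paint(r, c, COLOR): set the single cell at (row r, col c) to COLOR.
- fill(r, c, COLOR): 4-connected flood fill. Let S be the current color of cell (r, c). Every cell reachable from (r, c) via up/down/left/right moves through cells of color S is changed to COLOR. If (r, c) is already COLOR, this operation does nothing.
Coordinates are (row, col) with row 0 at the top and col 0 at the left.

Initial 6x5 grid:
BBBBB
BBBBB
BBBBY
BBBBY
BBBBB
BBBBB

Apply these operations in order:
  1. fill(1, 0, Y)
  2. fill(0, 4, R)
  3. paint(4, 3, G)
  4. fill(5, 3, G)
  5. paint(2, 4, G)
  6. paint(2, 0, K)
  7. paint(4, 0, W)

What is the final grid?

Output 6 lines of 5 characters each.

After op 1 fill(1,0,Y) [28 cells changed]:
YYYYY
YYYYY
YYYYY
YYYYY
YYYYY
YYYYY
After op 2 fill(0,4,R) [30 cells changed]:
RRRRR
RRRRR
RRRRR
RRRRR
RRRRR
RRRRR
After op 3 paint(4,3,G):
RRRRR
RRRRR
RRRRR
RRRRR
RRRGR
RRRRR
After op 4 fill(5,3,G) [29 cells changed]:
GGGGG
GGGGG
GGGGG
GGGGG
GGGGG
GGGGG
After op 5 paint(2,4,G):
GGGGG
GGGGG
GGGGG
GGGGG
GGGGG
GGGGG
After op 6 paint(2,0,K):
GGGGG
GGGGG
KGGGG
GGGGG
GGGGG
GGGGG
After op 7 paint(4,0,W):
GGGGG
GGGGG
KGGGG
GGGGG
WGGGG
GGGGG

Answer: GGGGG
GGGGG
KGGGG
GGGGG
WGGGG
GGGGG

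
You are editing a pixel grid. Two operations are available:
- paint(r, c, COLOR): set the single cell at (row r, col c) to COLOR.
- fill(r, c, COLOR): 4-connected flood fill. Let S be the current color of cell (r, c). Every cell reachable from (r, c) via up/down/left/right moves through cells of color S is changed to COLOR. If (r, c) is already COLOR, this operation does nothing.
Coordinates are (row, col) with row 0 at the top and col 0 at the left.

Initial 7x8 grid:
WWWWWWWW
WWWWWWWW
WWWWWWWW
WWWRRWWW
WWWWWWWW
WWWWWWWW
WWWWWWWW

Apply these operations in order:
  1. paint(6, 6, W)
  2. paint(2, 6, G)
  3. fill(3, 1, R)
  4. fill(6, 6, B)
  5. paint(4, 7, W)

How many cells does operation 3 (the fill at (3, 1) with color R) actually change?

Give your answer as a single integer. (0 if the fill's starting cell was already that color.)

Answer: 53

Derivation:
After op 1 paint(6,6,W):
WWWWWWWW
WWWWWWWW
WWWWWWWW
WWWRRWWW
WWWWWWWW
WWWWWWWW
WWWWWWWW
After op 2 paint(2,6,G):
WWWWWWWW
WWWWWWWW
WWWWWWGW
WWWRRWWW
WWWWWWWW
WWWWWWWW
WWWWWWWW
After op 3 fill(3,1,R) [53 cells changed]:
RRRRRRRR
RRRRRRRR
RRRRRRGR
RRRRRRRR
RRRRRRRR
RRRRRRRR
RRRRRRRR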